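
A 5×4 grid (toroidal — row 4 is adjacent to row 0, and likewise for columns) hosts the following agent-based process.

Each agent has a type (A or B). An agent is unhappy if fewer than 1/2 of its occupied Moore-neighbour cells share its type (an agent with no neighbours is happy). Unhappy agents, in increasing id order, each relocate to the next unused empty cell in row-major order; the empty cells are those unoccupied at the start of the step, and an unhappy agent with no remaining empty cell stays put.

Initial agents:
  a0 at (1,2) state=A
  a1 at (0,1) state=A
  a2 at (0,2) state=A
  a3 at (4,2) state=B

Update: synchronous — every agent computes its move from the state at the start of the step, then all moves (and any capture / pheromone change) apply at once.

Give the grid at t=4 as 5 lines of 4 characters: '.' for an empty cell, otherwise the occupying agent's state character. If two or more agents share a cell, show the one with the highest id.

t=1: a0@(1,2):A a1@(0,1):A a2@(0,2):A a3@(0,0):B
t=2: a0@(1,2):A a1@(0,1):A a2@(0,2):A a3@(0,3):B
t=3: a0@(1,2):A a1@(0,1):A a2@(0,2):A a3@(0,0):B
t=4: a0@(1,2):A a1@(0,1):A a2@(0,2):A a3@(0,3):B

.AAB
..A.
....
....
....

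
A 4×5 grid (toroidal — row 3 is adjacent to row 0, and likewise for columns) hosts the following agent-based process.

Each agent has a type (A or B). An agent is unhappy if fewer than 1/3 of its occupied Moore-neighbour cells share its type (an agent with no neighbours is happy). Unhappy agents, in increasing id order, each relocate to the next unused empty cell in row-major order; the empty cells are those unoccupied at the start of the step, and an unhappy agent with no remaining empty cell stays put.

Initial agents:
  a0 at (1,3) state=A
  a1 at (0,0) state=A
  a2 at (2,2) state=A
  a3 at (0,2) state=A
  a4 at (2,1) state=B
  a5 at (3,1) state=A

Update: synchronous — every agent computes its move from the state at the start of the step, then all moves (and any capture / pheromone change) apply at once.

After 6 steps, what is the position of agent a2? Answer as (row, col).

(2, 2)

t=1: a0@(1,3):A a1@(0,0):A a2@(2,2):A a3@(0,2):A a4@(0,1):B a5@(3,1):A
t=2: a0@(1,3):A a1@(0,0):A a2@(2,2):A a3@(0,2):A a4@(0,3):B a5@(3,1):A
t=3: a0@(1,3):A a1@(0,0):A a2@(2,2):A a3@(0,2):A a4@(0,1):B a5@(3,1):A
t=4: a0@(1,3):A a1@(0,0):A a2@(2,2):A a3@(0,2):A a4@(0,3):B a5@(3,1):A
t=5: a0@(1,3):A a1@(0,0):A a2@(2,2):A a3@(0,2):A a4@(0,1):B a5@(3,1):A
t=6: a0@(1,3):A a1@(0,0):A a2@(2,2):A a3@(0,2):A a4@(0,3):B a5@(3,1):A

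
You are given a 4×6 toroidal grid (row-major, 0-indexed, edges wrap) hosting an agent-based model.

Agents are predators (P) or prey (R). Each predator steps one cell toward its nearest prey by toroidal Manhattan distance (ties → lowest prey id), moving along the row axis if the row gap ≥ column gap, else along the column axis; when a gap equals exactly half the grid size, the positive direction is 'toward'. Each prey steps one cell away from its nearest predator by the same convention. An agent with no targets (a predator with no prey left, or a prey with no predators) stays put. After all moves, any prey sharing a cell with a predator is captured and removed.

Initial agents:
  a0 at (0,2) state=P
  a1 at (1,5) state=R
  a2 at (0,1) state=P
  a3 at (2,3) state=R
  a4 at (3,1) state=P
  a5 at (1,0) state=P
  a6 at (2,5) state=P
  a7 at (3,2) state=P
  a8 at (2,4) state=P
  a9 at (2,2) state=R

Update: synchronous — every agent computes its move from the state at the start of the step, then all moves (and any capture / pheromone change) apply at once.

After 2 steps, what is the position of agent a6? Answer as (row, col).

(1, 4)

t=1: a0@(1,2):P a1@(1,4):R a2@(0,0):P a4@(2,1):P a5@(1,5):P a6@(1,5):P a7@(2,2):P a8@(2,3):P
t=2: a0@(1,3):P a2@(0,5):P a4@(2,2):P a5@(1,4):P a6@(1,4):P a7@(2,3):P a8@(1,3):P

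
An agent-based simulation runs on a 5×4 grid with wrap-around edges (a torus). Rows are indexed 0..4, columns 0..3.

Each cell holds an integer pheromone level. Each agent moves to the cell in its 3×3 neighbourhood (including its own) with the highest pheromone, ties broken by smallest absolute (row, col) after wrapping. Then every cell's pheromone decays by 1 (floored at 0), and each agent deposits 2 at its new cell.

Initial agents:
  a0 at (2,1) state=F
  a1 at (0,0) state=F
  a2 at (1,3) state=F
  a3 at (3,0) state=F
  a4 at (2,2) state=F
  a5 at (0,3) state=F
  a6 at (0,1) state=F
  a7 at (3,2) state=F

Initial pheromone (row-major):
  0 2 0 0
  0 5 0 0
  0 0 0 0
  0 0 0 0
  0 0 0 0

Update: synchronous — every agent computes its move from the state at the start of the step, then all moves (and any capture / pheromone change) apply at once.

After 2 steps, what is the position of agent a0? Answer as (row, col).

t=1: a0@(1,1) a1@(1,1) a2@(0,0) a3@(2,0) a4@(1,1) a5@(0,0) a6@(1,1) a7@(2,1) | pheromone: 4 1 0 0 / 0 12 0 0 / 2 2 0 0 / 0 0 0 0 / 0 0 0 0
t=2: a0@(1,1) a1@(1,1) a2@(1,1) a3@(1,1) a4@(1,1) a5@(1,1) a6@(1,1) a7@(1,1) | pheromone: 3 0 0 0 / 0 27 0 0 / 1 1 0 0 / 0 0 0 0 / 0 0 0 0

(1, 1)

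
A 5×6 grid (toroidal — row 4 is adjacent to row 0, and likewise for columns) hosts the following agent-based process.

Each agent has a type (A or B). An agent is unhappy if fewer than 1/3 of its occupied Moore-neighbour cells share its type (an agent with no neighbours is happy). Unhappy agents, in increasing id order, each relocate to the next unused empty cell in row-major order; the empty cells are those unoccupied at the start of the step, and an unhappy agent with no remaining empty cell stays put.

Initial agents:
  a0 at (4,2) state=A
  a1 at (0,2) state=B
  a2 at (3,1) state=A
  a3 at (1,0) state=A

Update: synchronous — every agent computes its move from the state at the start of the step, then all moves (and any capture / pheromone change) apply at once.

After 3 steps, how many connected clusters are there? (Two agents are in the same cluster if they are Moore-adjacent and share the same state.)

2

t=1: a0@(4,2):A a1@(0,0):B a2@(3,1):A a3@(1,0):A
t=2: a0@(4,2):A a1@(0,1):B a2@(3,1):A a3@(0,2):A
t=3: a0@(4,2):A a1@(0,0):B a2@(3,1):A a3@(0,2):A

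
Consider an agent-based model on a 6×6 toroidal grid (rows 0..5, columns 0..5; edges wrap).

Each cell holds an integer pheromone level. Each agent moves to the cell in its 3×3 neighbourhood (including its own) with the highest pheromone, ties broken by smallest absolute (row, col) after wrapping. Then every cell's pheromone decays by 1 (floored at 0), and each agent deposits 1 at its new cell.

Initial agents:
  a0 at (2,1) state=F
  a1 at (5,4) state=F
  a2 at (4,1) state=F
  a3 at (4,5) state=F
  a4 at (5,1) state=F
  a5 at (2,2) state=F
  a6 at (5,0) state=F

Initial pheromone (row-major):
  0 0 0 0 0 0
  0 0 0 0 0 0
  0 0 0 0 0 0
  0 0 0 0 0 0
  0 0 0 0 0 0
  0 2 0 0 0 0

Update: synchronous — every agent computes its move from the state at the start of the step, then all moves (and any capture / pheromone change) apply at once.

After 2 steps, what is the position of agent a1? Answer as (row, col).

(0, 3)

t=1: a0@(1,0) a1@(0,3) a2@(5,1) a3@(3,0) a4@(5,1) a5@(1,1) a6@(5,1) | pheromone: 0 0 0 1 0 0 / 1 1 0 0 0 0 / 0 0 0 0 0 0 / 1 0 0 0 0 0 / 0 0 0 0 0 0 / 0 4 0 0 0 0
t=2: a0@(1,0) a1@(0,3) a2@(5,1) a3@(3,0) a4@(5,1) a5@(1,0) a6@(5,1) | pheromone: 0 0 0 1 0 0 / 2 0 0 0 0 0 / 0 0 0 0 0 0 / 1 0 0 0 0 0 / 0 0 0 0 0 0 / 0 6 0 0 0 0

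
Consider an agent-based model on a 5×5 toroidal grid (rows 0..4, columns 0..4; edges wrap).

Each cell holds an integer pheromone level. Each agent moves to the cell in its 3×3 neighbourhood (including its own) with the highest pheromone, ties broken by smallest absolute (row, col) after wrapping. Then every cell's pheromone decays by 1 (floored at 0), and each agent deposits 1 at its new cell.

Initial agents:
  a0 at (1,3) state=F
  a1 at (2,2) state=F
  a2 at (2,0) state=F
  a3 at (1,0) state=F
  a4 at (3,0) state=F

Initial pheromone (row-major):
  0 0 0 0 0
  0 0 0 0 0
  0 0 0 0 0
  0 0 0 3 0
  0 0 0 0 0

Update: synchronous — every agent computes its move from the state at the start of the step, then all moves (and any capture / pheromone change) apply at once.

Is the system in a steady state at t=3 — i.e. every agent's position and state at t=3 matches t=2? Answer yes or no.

no

t=1: a0@(0,2) a1@(3,3) a2@(1,0) a3@(0,0) a4@(2,0) | pheromone: 1 0 1 0 0 / 1 0 0 0 0 / 1 0 0 0 0 / 0 0 0 3 0 / 0 0 0 0 0
t=2: a0@(0,2) a1@(3,3) a2@(0,0) a3@(0,0) a4@(1,0) | pheromone: 2 0 1 0 0 / 1 0 0 0 0 / 0 0 0 0 0 / 0 0 0 3 0 / 0 0 0 0 0
t=3: a0@(0,2) a1@(3,3) a2@(0,0) a3@(0,0) a4@(0,0) | pheromone: 4 0 1 0 0 / 0 0 0 0 0 / 0 0 0 0 0 / 0 0 0 3 0 / 0 0 0 0 0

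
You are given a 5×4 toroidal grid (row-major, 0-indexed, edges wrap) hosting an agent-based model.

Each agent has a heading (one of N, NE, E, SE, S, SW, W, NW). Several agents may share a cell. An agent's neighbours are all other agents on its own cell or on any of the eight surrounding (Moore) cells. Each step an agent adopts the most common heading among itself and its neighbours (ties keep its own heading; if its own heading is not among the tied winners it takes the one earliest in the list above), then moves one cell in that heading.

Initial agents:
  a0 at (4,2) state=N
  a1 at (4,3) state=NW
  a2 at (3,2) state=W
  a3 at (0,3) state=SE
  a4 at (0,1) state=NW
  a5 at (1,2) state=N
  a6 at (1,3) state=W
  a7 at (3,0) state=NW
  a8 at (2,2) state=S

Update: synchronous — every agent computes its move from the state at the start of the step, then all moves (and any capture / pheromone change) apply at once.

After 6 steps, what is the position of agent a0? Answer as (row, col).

t=1: a0@(3,1):NW a1@(3,2):NW a2@(3,1):W a3@(4,3):N a4@(4,1):N a5@(0,2):N a6@(1,2):W a7@(2,3):NW a8@(2,1):W
t=2: a0@(2,0):NW a1@(2,1):NW a2@(3,0):W a3@(3,3):N a4@(3,1):N a5@(4,2):N a6@(1,1):W a7@(1,2):NW a8@(2,0):W
t=3: a0@(2,3):W a1@(1,0):NW a2@(3,3):W a3@(2,3):N a4@(2,1):N a5@(3,2):N a6@(0,0):NW a7@(0,1):NW a8@(2,3):W
t=4: a0@(2,2):W a1@(0,3):NW a2@(3,2):W a3@(2,2):W a4@(1,1):N a5@(2,2):N a6@(4,3):NW a7@(4,0):NW a8@(2,2):W
t=5: a0@(2,1):W a1@(4,2):NW a2@(3,1):W a3@(2,1):W a4@(1,0):W a5@(2,1):W a6@(3,2):NW a7@(3,3):NW a8@(2,1):W
t=6: a0@(2,0):W a1@(3,1):NW a2@(3,0):W a3@(2,0):W a4@(1,3):W a5@(2,0):W a6@(3,1):W a7@(2,2):NW a8@(2,0):W

(2, 0)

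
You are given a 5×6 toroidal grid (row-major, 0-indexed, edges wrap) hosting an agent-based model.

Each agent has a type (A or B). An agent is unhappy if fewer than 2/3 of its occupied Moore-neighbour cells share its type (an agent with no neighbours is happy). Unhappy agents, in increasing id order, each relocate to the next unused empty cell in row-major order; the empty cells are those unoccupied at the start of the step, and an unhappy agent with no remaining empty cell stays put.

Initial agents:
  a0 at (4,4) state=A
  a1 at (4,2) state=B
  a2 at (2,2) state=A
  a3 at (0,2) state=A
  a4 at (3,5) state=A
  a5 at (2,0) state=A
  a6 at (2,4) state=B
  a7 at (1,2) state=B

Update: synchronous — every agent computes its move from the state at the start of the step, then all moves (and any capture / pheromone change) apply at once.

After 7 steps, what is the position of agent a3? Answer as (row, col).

(1, 2)

t=1: a0@(4,4):A a1@(0,0):B a2@(0,1):A a3@(0,3):A a4@(3,5):A a5@(2,0):A a6@(0,4):B a7@(0,5):B
t=2: a0@(0,2):A a1@(1,0):B a2@(1,1):A a3@(1,2):A a4@(3,5):A a5@(2,0):A a6@(1,3):B a7@(0,5):B
t=3: a0@(0,2):A a1@(0,0):B a2@(1,1):A a3@(1,2):A a4@(3,5):A a5@(2,0):A a6@(0,1):B a7@(0,5):B
t=4: a0@(0,2):A a1@(0,0):B a2@(0,3):A a3@(1,2):A a4@(3,5):A a5@(2,0):A a6@(0,4):B a7@(0,5):B
t=5: a0@(0,2):A a1@(0,0):B a2@(0,3):A a3@(1,2):A a4@(3,5):A a5@(2,0):A a6@(0,1):B a7@(0,5):B
t=6: a0@(0,2):A a1@(0,0):B a2@(0,3):A a3@(1,2):A a4@(3,5):A a5@(2,0):A a6@(0,4):B a7@(0,5):B
t=7: a0@(0,2):A a1@(0,0):B a2@(0,3):A a3@(1,2):A a4@(3,5):A a5@(2,0):A a6@(0,1):B a7@(0,5):B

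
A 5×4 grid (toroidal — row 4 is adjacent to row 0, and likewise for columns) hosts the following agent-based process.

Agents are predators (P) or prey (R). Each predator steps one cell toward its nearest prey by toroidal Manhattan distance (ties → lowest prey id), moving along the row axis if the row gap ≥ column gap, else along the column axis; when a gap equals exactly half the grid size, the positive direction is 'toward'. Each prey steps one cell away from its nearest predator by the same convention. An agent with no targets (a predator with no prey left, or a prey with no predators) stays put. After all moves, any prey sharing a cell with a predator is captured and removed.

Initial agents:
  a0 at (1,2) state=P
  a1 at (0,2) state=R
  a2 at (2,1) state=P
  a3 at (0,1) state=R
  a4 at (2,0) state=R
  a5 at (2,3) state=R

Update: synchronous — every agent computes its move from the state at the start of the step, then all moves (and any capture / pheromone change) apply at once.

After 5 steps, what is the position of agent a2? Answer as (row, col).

t=1: a0@(0,2):P a1@(4,2):R a2@(2,0):P a3@(4,1):R a4@(2,3):R a5@(3,3):R
t=2: a0@(4,2):P a1@(3,2):R a2@(2,3):P a3@(3,1):R a4@(2,2):R a5@(4,3):R
t=3: a0@(3,2):P a2@(2,2):P a3@(2,1):R a4@(2,1):R a5@(4,0):R
t=4: a0@(2,2):P a2@(2,1):P a3@(2,0):R a4@(2,0):R a5@(4,3):R
t=5: a0@(2,3):P a2@(2,0):P a5@(0,3):R

(2, 0)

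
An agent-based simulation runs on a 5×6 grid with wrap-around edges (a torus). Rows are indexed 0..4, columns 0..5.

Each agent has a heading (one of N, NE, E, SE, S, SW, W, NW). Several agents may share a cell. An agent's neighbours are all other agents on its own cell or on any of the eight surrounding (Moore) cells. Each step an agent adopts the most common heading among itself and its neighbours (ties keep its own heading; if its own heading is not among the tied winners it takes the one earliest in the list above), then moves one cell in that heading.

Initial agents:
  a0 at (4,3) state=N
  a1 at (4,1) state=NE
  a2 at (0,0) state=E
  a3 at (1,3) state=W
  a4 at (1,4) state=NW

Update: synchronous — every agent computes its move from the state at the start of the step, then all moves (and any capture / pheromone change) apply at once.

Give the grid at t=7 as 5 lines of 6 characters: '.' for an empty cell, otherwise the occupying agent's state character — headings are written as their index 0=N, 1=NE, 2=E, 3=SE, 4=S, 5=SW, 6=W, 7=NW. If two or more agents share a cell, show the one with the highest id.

.2....
..6...
..10..
......
...7..

t=1: a0@(3,3):N a1@(3,2):NE a2@(0,1):E a3@(1,2):W a4@(0,3):NW
t=2: a0@(2,3):N a1@(2,3):NE a2@(0,2):E a3@(1,1):W a4@(4,2):NW
t=3: a0@(1,3):N a1@(1,4):NE a2@(0,3):E a3@(1,0):W a4@(3,1):NW
t=4: a0@(0,3):N a1@(0,5):NE a2@(0,4):E a3@(1,5):W a4@(2,0):NW
t=5: a0@(4,3):N a1@(4,0):NE a2@(0,5):E a3@(1,4):W a4@(1,5):NW
t=6: a0@(3,3):N a1@(3,1):NE a2@(0,0):E a3@(1,3):W a4@(0,4):NW
t=7: a0@(2,3):N a1@(2,2):NE a2@(0,1):E a3@(1,2):W a4@(4,3):NW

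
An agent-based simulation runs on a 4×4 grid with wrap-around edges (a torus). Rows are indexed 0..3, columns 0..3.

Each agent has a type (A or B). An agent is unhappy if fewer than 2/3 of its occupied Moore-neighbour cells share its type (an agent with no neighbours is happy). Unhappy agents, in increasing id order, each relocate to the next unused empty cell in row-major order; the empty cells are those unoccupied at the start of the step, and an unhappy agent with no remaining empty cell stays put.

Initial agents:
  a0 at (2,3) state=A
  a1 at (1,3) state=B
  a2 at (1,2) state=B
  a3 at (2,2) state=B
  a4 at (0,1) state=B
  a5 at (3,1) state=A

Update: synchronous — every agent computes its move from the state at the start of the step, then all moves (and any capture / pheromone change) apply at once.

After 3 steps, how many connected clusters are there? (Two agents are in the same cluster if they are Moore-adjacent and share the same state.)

t=1: a0@(0,0):A a1@(1,3):B a2@(1,2):B a3@(0,2):B a4@(0,3):B a5@(1,0):A
t=2: a0@(0,1):A a1@(1,1):B a2@(1,2):B a3@(0,2):B a4@(2,0):B a5@(2,1):A
t=3: a0@(0,0):A a1@(0,3):B a2@(1,0):B a3@(0,2):B a4@(1,3):B a5@(2,2):A

3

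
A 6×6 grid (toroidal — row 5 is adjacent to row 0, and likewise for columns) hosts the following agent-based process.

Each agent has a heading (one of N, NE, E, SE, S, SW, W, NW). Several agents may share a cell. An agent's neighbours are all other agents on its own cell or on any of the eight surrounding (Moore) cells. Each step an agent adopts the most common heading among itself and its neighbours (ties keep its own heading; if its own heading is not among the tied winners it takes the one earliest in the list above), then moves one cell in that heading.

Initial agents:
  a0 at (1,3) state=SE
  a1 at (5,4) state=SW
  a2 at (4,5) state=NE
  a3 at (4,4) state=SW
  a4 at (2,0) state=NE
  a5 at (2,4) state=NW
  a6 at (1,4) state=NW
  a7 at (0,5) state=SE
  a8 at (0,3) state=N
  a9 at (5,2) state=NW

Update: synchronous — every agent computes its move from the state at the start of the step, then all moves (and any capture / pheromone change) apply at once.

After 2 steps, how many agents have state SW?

2

t=1: a0@(0,2):NW a1@(0,3):SW a2@(5,4):SW a3@(5,3):SW a4@(1,1):NE a5@(1,3):NW a6@(0,3):NW a7@(1,0):SE a8@(5,2):NW a9@(4,1):NW
t=2: a0@(5,1):NW a1@(5,2):NW a2@(0,3):SW a3@(0,2):SW a4@(0,2):NE a5@(0,2):NW a6@(5,2):NW a7@(2,1):SE a8@(4,1):NW a9@(3,0):NW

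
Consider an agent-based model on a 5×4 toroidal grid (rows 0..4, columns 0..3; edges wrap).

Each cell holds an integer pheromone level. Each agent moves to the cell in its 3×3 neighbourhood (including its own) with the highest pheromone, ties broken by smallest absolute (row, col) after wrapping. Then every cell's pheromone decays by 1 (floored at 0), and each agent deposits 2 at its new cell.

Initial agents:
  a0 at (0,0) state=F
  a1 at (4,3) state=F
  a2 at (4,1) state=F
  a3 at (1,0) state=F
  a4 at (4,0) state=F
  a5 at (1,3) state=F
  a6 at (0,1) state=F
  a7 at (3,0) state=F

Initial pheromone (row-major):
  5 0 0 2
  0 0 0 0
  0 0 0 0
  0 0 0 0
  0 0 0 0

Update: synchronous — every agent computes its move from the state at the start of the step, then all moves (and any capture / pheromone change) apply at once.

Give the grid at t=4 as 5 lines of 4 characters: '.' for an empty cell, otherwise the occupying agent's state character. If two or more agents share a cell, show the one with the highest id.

t=1: a0@(0,0) a1@(0,0) a2@(0,0) a3@(0,0) a4@(0,0) a5@(0,0) a6@(0,0) a7@(2,0) | pheromone: 18 0 0 1 / 0 0 0 0 / 2 0 0 0 / 0 0 0 0 / 0 0 0 0
t=2: a0@(0,0) a1@(0,0) a2@(0,0) a3@(0,0) a4@(0,0) a5@(0,0) a6@(0,0) a7@(2,0) | pheromone: 31 0 0 0 / 0 0 0 0 / 3 0 0 0 / 0 0 0 0 / 0 0 0 0
t=3: a0@(0,0) a1@(0,0) a2@(0,0) a3@(0,0) a4@(0,0) a5@(0,0) a6@(0,0) a7@(2,0) | pheromone: 44 0 0 0 / 0 0 0 0 / 4 0 0 0 / 0 0 0 0 / 0 0 0 0
t=4: a0@(0,0) a1@(0,0) a2@(0,0) a3@(0,0) a4@(0,0) a5@(0,0) a6@(0,0) a7@(2,0) | pheromone: 57 0 0 0 / 0 0 0 0 / 5 0 0 0 / 0 0 0 0 / 0 0 0 0

F...
....
F...
....
....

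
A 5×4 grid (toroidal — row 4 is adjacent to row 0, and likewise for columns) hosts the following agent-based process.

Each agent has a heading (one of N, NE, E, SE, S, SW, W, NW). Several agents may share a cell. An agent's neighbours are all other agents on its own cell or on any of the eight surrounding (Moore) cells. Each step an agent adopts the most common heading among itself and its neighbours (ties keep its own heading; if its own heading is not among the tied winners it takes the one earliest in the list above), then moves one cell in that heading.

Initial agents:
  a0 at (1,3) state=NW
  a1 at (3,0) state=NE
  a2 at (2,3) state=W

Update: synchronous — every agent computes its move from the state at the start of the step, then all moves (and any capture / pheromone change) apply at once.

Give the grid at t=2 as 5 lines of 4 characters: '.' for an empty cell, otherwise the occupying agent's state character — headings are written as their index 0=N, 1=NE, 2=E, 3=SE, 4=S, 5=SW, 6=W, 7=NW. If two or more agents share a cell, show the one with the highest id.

t=1: a0@(0,2):NW a1@(2,1):NE a2@(2,2):W
t=2: a0@(4,1):NW a1@(1,2):NE a2@(2,1):W

....
..1.
.6..
....
.7..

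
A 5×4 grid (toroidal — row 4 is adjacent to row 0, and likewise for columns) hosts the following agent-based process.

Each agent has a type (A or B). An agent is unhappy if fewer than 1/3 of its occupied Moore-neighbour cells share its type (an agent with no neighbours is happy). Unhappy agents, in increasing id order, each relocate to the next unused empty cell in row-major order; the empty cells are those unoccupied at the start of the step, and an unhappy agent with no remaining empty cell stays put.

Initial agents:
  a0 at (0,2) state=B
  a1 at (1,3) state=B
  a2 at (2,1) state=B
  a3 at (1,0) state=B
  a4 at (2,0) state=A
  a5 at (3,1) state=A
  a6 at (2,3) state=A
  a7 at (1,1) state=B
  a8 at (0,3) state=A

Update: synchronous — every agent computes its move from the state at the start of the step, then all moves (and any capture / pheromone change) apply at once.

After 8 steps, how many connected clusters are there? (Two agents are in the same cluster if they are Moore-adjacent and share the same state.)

t=1: a0@(0,2):B a1@(1,3):B a2@(2,1):B a3@(1,0):B a4@(2,0):A a5@(3,1):A a6@(2,3):A a7@(1,1):B a8@(0,0):A
t=2: a0@(0,2):B a1@(1,3):B a2@(2,1):B a3@(1,0):B a4@(2,0):A a5@(3,1):A a6@(2,3):A a7@(1,1):B a8@(0,1):A
t=3: a0@(0,2):B a1@(1,3):B a2@(2,1):B a3@(1,0):B a4@(2,0):A a5@(3,1):A a6@(2,3):A a7@(1,1):B a8@(0,0):A
t=4: a0@(0,2):B a1@(1,3):B a2@(2,1):B a3@(1,0):B a4@(2,0):A a5@(3,1):A a6@(2,3):A a7@(1,1):B a8@(0,1):A
t=5: a0@(0,2):B a1@(1,3):B a2@(2,1):B a3@(1,0):B a4@(2,0):A a5@(3,1):A a6@(2,3):A a7@(1,1):B a8@(0,0):A
t=6: a0@(0,2):B a1@(1,3):B a2@(2,1):B a3@(1,0):B a4@(2,0):A a5@(3,1):A a6@(2,3):A a7@(1,1):B a8@(0,1):A
t=7: a0@(0,2):B a1@(1,3):B a2@(2,1):B a3@(1,0):B a4@(2,0):A a5@(3,1):A a6@(2,3):A a7@(1,1):B a8@(0,0):A
t=8: a0@(0,2):B a1@(1,3):B a2@(2,1):B a3@(1,0):B a4@(2,0):A a5@(3,1):A a6@(2,3):A a7@(1,1):B a8@(0,1):A

3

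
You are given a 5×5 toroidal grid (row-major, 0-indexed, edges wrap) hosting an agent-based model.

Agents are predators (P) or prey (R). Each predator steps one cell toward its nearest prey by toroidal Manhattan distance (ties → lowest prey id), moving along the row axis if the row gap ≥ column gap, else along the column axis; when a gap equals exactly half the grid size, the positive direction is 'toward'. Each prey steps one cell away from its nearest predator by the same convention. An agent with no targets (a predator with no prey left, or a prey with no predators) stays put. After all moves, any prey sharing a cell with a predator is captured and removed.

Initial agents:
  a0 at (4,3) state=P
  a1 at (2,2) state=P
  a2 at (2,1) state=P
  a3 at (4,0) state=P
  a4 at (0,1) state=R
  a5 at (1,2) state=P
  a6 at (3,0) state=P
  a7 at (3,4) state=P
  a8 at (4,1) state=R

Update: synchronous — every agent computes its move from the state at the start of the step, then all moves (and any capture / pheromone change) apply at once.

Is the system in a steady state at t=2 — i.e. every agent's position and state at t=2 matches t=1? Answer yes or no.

t=1: a0@(4,2):P a1@(1,2):P a2@(1,1):P a3@(4,1):P a5@(0,2):P a6@(4,0):P a7@(3,0):P
t=2: (unchanged — steady state)

yes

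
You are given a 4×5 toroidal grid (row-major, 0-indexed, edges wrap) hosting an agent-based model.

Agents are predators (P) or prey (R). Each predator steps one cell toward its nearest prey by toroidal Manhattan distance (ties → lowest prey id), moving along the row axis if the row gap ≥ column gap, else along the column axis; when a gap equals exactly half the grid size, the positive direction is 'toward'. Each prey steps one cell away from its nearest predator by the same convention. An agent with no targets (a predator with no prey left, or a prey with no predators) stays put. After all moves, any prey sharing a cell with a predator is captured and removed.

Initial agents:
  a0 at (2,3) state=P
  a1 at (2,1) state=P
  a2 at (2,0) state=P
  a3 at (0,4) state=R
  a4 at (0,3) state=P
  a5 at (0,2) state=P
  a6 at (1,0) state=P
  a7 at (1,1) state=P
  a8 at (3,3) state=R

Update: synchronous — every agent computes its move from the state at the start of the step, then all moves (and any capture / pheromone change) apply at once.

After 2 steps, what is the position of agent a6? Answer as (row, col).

t=1: a0@(3,3):P a1@(2,2):P a2@(3,0):P a4@(0,4):P a5@(0,3):P a6@(0,0):P a7@(1,0):P
t=2: (unchanged — steady state)

(0, 0)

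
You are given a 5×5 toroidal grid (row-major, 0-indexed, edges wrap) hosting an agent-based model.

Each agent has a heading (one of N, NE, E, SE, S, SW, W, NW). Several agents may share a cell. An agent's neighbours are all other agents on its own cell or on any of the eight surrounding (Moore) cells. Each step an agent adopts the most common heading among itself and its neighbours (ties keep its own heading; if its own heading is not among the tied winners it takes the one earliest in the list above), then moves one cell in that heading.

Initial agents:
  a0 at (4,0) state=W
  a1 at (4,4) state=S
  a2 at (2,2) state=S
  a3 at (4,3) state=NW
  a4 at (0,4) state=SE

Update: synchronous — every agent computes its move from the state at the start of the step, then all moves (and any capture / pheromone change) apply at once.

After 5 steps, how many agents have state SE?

t=1: a0@(4,4):W a1@(0,4):S a2@(3,2):S a3@(3,2):NW a4@(1,0):SE
t=2: a0@(4,3):W a1@(1,4):S a2@(4,2):S a3@(2,1):NW a4@(2,1):SE
t=3: a0@(4,2):W a1@(2,4):S a2@(0,2):S a3@(1,0):NW a4@(3,2):SE
t=4: a0@(4,1):W a1@(3,4):S a2@(1,2):S a3@(0,4):NW a4@(4,3):SE
t=5: a0@(4,0):W a1@(4,4):S a2@(2,2):S a3@(4,3):NW a4@(0,4):SE

1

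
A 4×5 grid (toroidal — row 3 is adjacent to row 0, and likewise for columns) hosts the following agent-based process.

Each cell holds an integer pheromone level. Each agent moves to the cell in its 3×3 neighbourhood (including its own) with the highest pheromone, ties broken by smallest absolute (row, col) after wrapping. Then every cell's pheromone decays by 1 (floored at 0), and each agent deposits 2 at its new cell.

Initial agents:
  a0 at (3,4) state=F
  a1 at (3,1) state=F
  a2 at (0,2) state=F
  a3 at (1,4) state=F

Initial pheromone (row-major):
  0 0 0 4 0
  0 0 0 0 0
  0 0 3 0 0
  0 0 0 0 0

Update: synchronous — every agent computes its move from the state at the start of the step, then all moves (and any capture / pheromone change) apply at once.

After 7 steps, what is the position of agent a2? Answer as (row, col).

t=1: a0@(0,3) a1@(2,2) a2@(0,3) a3@(0,3) | pheromone: 0 0 0 9 0 / 0 0 0 0 0 / 0 0 4 0 0 / 0 0 0 0 0
t=2: a0@(0,3) a1@(2,2) a2@(0,3) a3@(0,3) | pheromone: 0 0 0 14 0 / 0 0 0 0 0 / 0 0 5 0 0 / 0 0 0 0 0
t=3: a0@(0,3) a1@(2,2) a2@(0,3) a3@(0,3) | pheromone: 0 0 0 19 0 / 0 0 0 0 0 / 0 0 6 0 0 / 0 0 0 0 0
t=4: a0@(0,3) a1@(2,2) a2@(0,3) a3@(0,3) | pheromone: 0 0 0 24 0 / 0 0 0 0 0 / 0 0 7 0 0 / 0 0 0 0 0
t=5: a0@(0,3) a1@(2,2) a2@(0,3) a3@(0,3) | pheromone: 0 0 0 29 0 / 0 0 0 0 0 / 0 0 8 0 0 / 0 0 0 0 0
t=6: a0@(0,3) a1@(2,2) a2@(0,3) a3@(0,3) | pheromone: 0 0 0 34 0 / 0 0 0 0 0 / 0 0 9 0 0 / 0 0 0 0 0
t=7: a0@(0,3) a1@(2,2) a2@(0,3) a3@(0,3) | pheromone: 0 0 0 39 0 / 0 0 0 0 0 / 0 0 10 0 0 / 0 0 0 0 0

(0, 3)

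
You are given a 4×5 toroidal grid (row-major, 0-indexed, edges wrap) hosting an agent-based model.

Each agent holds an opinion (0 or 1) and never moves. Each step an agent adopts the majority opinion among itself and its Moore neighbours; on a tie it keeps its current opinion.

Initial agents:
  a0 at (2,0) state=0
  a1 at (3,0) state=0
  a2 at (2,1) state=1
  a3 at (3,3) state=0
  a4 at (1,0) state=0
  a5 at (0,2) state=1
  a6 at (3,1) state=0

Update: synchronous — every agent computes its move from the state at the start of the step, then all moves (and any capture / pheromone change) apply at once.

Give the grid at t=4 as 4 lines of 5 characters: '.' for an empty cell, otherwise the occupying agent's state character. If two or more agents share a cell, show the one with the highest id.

..0..
0....
00...
00.0.

t=1: a0@(2,0):0 a1@(3,0):0 a2@(2,1):0 a3@(3,3):0 a4@(1,0):0 a5@(0,2):0 a6@(3,1):0
t=2: (unchanged — steady state)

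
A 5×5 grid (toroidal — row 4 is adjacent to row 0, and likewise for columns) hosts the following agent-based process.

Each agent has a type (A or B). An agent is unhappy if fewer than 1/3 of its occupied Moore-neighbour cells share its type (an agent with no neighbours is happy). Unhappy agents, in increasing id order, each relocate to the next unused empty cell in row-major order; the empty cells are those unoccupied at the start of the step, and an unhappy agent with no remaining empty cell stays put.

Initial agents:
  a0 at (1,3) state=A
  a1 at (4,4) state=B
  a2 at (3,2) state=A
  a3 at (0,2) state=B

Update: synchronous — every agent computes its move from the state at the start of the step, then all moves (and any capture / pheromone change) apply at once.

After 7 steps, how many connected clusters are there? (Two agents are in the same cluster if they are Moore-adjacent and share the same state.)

3

t=1: a0@(0,0):A a1@(4,4):B a2@(3,2):A a3@(0,1):B
t=2: a0@(0,2):A a1@(0,3):B a2@(3,2):A a3@(0,4):B
t=3: a0@(0,0):A a1@(0,3):B a2@(3,2):A a3@(0,4):B
t=4: a0@(0,1):A a1@(0,3):B a2@(3,2):A a3@(0,4):B
t=5: (unchanged — steady state)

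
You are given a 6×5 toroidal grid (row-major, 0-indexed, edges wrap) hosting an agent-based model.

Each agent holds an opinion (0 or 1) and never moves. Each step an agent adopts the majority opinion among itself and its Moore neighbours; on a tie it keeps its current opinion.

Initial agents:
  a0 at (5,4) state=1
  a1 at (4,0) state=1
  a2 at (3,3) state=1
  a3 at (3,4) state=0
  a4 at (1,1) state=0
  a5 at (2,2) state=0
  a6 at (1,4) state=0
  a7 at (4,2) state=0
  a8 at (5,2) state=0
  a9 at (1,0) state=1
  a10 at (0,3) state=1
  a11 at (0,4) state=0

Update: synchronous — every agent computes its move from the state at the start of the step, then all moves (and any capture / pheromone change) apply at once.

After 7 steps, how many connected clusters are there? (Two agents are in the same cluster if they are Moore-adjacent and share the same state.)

t=1: a0@(5,4):1 a1@(4,0):1 a2@(3,3):0 a3@(3,4):1 a4@(1,1):0 a5@(2,2):0 a6@(1,4):0 a7@(4,2):0 a8@(5,2):0 a9@(1,0):0 a10@(0,3):0 a11@(0,4):1
t=2: a0@(5,4):1 a1@(4,0):1 a2@(3,3):0 a3@(3,4):1 a4@(1,1):0 a5@(2,2):0 a6@(1,4):0 a7@(4,2):0 a8@(5,2):0 a9@(1,0):0 a10@(0,3):0 a11@(0,4):0
t=3: (unchanged — steady state)

2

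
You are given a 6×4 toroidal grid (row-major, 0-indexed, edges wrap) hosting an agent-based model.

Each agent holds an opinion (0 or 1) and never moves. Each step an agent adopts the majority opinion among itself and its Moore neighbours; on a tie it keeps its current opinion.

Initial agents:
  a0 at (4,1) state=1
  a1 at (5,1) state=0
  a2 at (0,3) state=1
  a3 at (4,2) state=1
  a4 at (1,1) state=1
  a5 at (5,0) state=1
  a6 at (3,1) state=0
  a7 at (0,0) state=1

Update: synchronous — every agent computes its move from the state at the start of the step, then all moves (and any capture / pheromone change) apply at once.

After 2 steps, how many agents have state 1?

t=1: a0@(4,1):1 a1@(5,1):1 a2@(0,3):1 a3@(4,2):1 a4@(1,1):1 a5@(5,0):1 a6@(3,1):1 a7@(0,0):1
t=2: (unchanged — steady state)

8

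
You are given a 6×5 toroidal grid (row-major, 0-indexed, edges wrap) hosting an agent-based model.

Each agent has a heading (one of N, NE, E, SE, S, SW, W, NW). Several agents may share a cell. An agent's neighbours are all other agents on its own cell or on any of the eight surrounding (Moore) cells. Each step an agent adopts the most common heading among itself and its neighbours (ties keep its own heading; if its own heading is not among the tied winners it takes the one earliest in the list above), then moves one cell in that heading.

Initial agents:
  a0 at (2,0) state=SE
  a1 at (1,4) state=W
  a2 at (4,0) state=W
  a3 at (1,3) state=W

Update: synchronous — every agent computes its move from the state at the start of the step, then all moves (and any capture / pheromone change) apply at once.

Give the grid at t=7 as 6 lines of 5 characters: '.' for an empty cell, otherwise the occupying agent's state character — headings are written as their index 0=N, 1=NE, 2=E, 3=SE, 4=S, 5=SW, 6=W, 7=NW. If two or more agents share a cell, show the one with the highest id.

.6...
.66..
.....
.....
...6.
.....

t=1: a0@(3,1):SE a1@(1,3):W a2@(4,4):W a3@(1,2):W
t=2: a0@(4,2):SE a1@(1,2):W a2@(4,3):W a3@(1,1):W
t=3: a0@(5,3):SE a1@(1,1):W a2@(4,2):W a3@(1,0):W
t=4: a0@(0,4):SE a1@(1,0):W a2@(4,1):W a3@(1,4):W
t=5: a0@(0,3):W a1@(1,4):W a2@(4,0):W a3@(1,3):W
t=6: a0@(0,2):W a1@(1,3):W a2@(4,4):W a3@(1,2):W
t=7: a0@(0,1):W a1@(1,2):W a2@(4,3):W a3@(1,1):W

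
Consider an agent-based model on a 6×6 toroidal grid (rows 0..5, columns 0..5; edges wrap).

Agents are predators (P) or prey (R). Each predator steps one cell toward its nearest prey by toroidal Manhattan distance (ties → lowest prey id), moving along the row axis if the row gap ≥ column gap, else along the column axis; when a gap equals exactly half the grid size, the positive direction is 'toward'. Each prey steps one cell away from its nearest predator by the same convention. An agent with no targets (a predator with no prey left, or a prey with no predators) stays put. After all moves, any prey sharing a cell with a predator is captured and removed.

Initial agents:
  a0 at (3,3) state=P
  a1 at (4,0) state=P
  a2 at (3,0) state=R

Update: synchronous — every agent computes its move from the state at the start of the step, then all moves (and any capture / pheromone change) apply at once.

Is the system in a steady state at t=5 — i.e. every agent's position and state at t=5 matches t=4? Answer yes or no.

no

t=1: a0@(3,4):P a1@(3,0):P a2@(2,0):R
t=2: a0@(3,5):P a1@(2,0):P a2@(1,0):R
t=3: a0@(2,5):P a1@(1,0):P a2@(0,0):R
t=4: a0@(1,5):P a1@(0,0):P a2@(5,0):R
t=5: a0@(0,5):P a1@(5,0):P a2@(4,0):R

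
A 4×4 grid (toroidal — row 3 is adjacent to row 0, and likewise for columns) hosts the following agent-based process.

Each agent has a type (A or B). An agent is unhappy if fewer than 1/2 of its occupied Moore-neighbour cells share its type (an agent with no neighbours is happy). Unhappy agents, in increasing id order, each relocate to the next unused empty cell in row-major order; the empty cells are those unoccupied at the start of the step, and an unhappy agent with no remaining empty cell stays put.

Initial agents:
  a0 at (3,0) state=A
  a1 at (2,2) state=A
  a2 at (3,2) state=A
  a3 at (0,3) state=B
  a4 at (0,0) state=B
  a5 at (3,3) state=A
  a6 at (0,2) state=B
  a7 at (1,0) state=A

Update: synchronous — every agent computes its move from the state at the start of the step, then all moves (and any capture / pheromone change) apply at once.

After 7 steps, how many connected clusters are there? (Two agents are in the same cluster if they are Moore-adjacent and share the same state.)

2

t=1: a0@(0,1):A a1@(2,2):A a2@(3,2):A a3@(1,1):B a4@(1,2):B a5@(3,3):A a6@(1,3):B a7@(2,0):A
t=2: a0@(0,0):A a1@(0,2):A a2@(3,2):A a3@(0,3):B a4@(1,2):B a5@(3,3):A a6@(1,0):B a7@(2,1):A
t=3: a0@(0,1):A a1@(0,2):A a2@(3,2):A a3@(1,1):B a4@(1,3):B a5@(3,3):A a6@(2,0):B a7@(2,2):A
t=4: a0@(0,1):A a1@(0,2):A a2@(3,2):A a3@(0,0):B a4@(0,3):B a5@(3,3):A a6@(2,0):B a7@(2,2):A
t=5: a0@(0,1):A a1@(0,2):A a2@(3,2):A a3@(1,0):B a4@(1,1):B a5@(3,3):A a6@(1,2):B a7@(2,2):A
t=6: a0@(0,0):A a1@(0,2):A a2@(3,2):A a3@(1,0):B a4@(0,3):B a5@(3,3):A a6@(1,3):B a7@(2,2):A
t=7: a0@(0,1):A a1@(0,2):A a2@(3,2):A a3@(1,0):B a4@(1,1):B a5@(3,3):A a6@(1,2):B a7@(2,2):A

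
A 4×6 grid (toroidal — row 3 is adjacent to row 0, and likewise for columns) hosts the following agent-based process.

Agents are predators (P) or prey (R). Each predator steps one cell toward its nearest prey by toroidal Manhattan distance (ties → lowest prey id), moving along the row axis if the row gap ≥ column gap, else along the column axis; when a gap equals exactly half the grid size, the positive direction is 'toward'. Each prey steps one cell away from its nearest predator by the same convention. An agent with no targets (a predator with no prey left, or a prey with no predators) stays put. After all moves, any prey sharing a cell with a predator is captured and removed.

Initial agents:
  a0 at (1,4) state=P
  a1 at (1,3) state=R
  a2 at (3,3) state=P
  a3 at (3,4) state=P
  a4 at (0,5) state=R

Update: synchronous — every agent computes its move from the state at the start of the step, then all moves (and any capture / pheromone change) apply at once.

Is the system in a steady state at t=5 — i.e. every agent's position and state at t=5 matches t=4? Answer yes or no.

no

t=1: a0@(1,3):P a1@(1,2):R a2@(0,3):P a3@(0,4):P a4@(3,5):R
t=2: a0@(1,2):P a1@(1,1):R a2@(1,3):P a3@(3,4):P a4@(2,5):R
t=3: a0@(1,1):P a1@(1,0):R a2@(1,2):P a3@(2,4):P a4@(1,5):R
t=4: a0@(1,0):P a1@(1,5):R a2@(1,1):P a3@(1,4):P
t=5: a0@(1,5):P a1@(1,4):R a2@(1,0):P a3@(1,5):P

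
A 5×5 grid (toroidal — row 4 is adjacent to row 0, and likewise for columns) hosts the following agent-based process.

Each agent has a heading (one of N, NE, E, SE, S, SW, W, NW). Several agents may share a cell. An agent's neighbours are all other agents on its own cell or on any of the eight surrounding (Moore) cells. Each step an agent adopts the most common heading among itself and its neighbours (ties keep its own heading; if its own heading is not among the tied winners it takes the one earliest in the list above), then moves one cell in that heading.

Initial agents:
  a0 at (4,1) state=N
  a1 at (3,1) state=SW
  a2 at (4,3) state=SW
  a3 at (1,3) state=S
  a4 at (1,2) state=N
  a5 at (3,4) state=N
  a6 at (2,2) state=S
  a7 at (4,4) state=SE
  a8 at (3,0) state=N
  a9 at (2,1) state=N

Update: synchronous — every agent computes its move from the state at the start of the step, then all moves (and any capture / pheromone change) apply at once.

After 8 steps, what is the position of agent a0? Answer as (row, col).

(1, 1)

t=1: a0@(3,1):N a1@(2,1):N a2@(0,2):SW a3@(2,3):S a4@(0,2):N a5@(2,4):N a6@(3,2):S a7@(3,4):N a8@(2,0):N a9@(1,1):N
t=2: a0@(2,1):N a1@(1,1):N a2@(4,2):N a3@(3,3):S a4@(4,2):N a5@(1,4):N a6@(4,2):S a7@(2,4):N a8@(1,0):N a9@(0,1):N
t=3: a0@(1,1):N a1@(0,1):N a2@(3,2):N a3@(2,3):N a4@(3,2):N a5@(0,4):N a6@(3,2):N a7@(1,4):N a8@(0,0):N a9@(4,1):N
t=4: a0@(0,1):N a1@(4,1):N a2@(2,2):N a3@(1,3):N a4@(2,2):N a5@(4,4):N a6@(2,2):N a7@(0,4):N a8@(4,0):N a9@(3,1):N
t=5: a0@(4,1):N a1@(3,1):N a2@(1,2):N a3@(0,3):N a4@(1,2):N a5@(3,4):N a6@(1,2):N a7@(4,4):N a8@(3,0):N a9@(2,1):N
t=6: a0@(3,1):N a1@(2,1):N a2@(0,2):N a3@(4,3):N a4@(0,2):N a5@(2,4):N a6@(0,2):N a7@(3,4):N a8@(2,0):N a9@(1,1):N
t=7: a0@(2,1):N a1@(1,1):N a2@(4,2):N a3@(3,3):N a4@(4,2):N a5@(1,4):N a6@(4,2):N a7@(2,4):N a8@(1,0):N a9@(0,1):N
t=8: a0@(1,1):N a1@(0,1):N a2@(3,2):N a3@(2,3):N a4@(3,2):N a5@(0,4):N a6@(3,2):N a7@(1,4):N a8@(0,0):N a9@(4,1):N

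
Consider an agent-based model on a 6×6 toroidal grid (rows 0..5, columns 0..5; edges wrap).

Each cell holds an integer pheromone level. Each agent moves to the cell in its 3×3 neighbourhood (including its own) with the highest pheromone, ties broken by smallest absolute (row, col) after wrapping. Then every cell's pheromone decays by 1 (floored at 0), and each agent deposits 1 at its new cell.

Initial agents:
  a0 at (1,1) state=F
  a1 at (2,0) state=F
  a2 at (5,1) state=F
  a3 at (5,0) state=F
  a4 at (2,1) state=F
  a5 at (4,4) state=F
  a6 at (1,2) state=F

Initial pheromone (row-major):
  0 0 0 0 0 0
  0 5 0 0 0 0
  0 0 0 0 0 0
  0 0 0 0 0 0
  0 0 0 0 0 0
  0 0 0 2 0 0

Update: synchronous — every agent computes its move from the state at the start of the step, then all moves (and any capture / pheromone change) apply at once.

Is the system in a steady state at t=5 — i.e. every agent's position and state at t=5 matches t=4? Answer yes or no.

yes

t=1: a0@(1,1) a1@(1,1) a2@(0,0) a3@(0,0) a4@(1,1) a5@(5,3) a6@(1,1) | pheromone: 2 0 0 0 0 0 / 0 8 0 0 0 0 / 0 0 0 0 0 0 / 0 0 0 0 0 0 / 0 0 0 0 0 0 / 0 0 0 2 0 0
t=2: a0@(1,1) a1@(1,1) a2@(1,1) a3@(1,1) a4@(1,1) a5@(5,3) a6@(1,1) | pheromone: 1 0 0 0 0 0 / 0 13 0 0 0 0 / 0 0 0 0 0 0 / 0 0 0 0 0 0 / 0 0 0 0 0 0 / 0 0 0 2 0 0
t=3: a0@(1,1) a1@(1,1) a2@(1,1) a3@(1,1) a4@(1,1) a5@(5,3) a6@(1,1) | pheromone: 0 0 0 0 0 0 / 0 18 0 0 0 0 / 0 0 0 0 0 0 / 0 0 0 0 0 0 / 0 0 0 0 0 0 / 0 0 0 2 0 0
t=4: a0@(1,1) a1@(1,1) a2@(1,1) a3@(1,1) a4@(1,1) a5@(5,3) a6@(1,1) | pheromone: 0 0 0 0 0 0 / 0 23 0 0 0 0 / 0 0 0 0 0 0 / 0 0 0 0 0 0 / 0 0 0 0 0 0 / 0 0 0 2 0 0
t=5: a0@(1,1) a1@(1,1) a2@(1,1) a3@(1,1) a4@(1,1) a5@(5,3) a6@(1,1) | pheromone: 0 0 0 0 0 0 / 0 28 0 0 0 0 / 0 0 0 0 0 0 / 0 0 0 0 0 0 / 0 0 0 0 0 0 / 0 0 0 2 0 0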